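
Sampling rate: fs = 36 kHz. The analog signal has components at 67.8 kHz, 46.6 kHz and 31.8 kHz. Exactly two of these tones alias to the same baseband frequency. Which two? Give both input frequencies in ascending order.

31.8 kHz, 67.8 kHz

fs/2 = 18 kHz.
67.8 kHz mod fs = 31.8 kHz.
31.8 kHz > fs/2 = 18 kHz, folds to fs − 31.8 kHz = 4.2 kHz.
46.6 kHz mod fs = 10.6 kHz.
10.6 kHz ≤ fs/2 = 18 kHz, appears at 10.6 kHz.
31.8 kHz > fs/2 = 18 kHz, folds to fs − 31.8 kHz = 4.2 kHz.
31.8 kHz and 67.8 kHz both map to 4.2 kHz.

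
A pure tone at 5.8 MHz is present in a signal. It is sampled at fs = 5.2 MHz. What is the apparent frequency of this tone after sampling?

5.8 MHz mod fs = 0.6 MHz.
0.6 MHz ≤ fs/2 = 2.6 MHz, appears at 0.6 MHz.

0.6 MHz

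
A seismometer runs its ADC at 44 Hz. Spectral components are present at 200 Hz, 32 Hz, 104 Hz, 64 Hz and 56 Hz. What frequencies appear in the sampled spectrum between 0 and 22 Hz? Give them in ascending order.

fs/2 = 22 Hz.
200 Hz mod fs = 24 Hz.
24 Hz > fs/2 = 22 Hz, folds to fs − 24 Hz = 20 Hz.
32 Hz > fs/2 = 22 Hz, folds to fs − 32 Hz = 12 Hz.
104 Hz mod fs = 16 Hz.
16 Hz ≤ fs/2 = 22 Hz, appears at 16 Hz.
64 Hz mod fs = 20 Hz.
20 Hz ≤ fs/2 = 22 Hz, appears at 20 Hz.
56 Hz mod fs = 12 Hz.
12 Hz ≤ fs/2 = 22 Hz, appears at 12 Hz.
Distinct values: {12 Hz, 16 Hz, 20 Hz}.

12 Hz, 16 Hz, 20 Hz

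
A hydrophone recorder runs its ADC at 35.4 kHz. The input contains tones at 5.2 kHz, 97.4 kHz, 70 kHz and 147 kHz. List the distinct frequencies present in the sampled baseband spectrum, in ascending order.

fs/2 = 17.7 kHz.
5.2 kHz ≤ fs/2 = 17.7 kHz, passes unchanged.
97.4 kHz mod fs = 26.6 kHz.
26.6 kHz > fs/2 = 17.7 kHz, folds to fs − 26.6 kHz = 8.8 kHz.
70 kHz mod fs = 34.6 kHz.
34.6 kHz > fs/2 = 17.7 kHz, folds to fs − 34.6 kHz = 0.8 kHz.
147 kHz mod fs = 5.4 kHz.
5.4 kHz ≤ fs/2 = 17.7 kHz, appears at 5.4 kHz.
Distinct values: {0.8 kHz, 5.2 kHz, 5.4 kHz, 8.8 kHz}.

0.8 kHz, 5.2 kHz, 5.4 kHz, 8.8 kHz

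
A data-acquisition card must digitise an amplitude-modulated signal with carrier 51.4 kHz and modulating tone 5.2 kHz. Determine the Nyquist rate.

113.2 kHz

AM sidebands sit at fc ± fm = 46.2 kHz and 56.6 kHz.
Highest-frequency component: 56.6 kHz.
Nyquist rate = 2 × 56.6 kHz = 113.2 kHz.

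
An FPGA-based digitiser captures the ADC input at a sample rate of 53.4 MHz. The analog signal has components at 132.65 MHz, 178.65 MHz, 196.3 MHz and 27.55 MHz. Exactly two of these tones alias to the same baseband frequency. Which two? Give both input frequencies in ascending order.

fs/2 = 26.7 MHz.
132.65 MHz mod fs = 25.85 MHz.
25.85 MHz ≤ fs/2 = 26.7 MHz, appears at 25.85 MHz.
178.65 MHz mod fs = 18.45 MHz.
18.45 MHz ≤ fs/2 = 26.7 MHz, appears at 18.45 MHz.
196.3 MHz mod fs = 36.1 MHz.
36.1 MHz > fs/2 = 26.7 MHz, folds to fs − 36.1 MHz = 17.3 MHz.
27.55 MHz > fs/2 = 26.7 MHz, folds to fs − 27.55 MHz = 25.85 MHz.
27.55 MHz and 132.65 MHz both map to 25.85 MHz.

27.55 MHz, 132.65 MHz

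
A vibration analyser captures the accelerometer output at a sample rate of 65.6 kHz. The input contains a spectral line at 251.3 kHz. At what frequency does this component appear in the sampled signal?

11.1 kHz

251.3 kHz mod fs = 54.5 kHz.
54.5 kHz > fs/2 = 32.8 kHz, folds to fs − 54.5 kHz = 11.1 kHz.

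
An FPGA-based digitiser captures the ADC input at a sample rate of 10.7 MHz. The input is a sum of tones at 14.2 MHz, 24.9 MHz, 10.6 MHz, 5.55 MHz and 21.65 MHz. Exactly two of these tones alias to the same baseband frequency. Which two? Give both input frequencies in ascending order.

fs/2 = 5.35 MHz.
14.2 MHz mod fs = 3.5 MHz.
3.5 MHz ≤ fs/2 = 5.35 MHz, appears at 3.5 MHz.
24.9 MHz mod fs = 3.5 MHz.
3.5 MHz ≤ fs/2 = 5.35 MHz, appears at 3.5 MHz.
10.6 MHz > fs/2 = 5.35 MHz, folds to fs − 10.6 MHz = 0.1 MHz.
5.55 MHz > fs/2 = 5.35 MHz, folds to fs − 5.55 MHz = 5.15 MHz.
21.65 MHz mod fs = 0.25 MHz.
0.25 MHz ≤ fs/2 = 5.35 MHz, appears at 0.25 MHz.
14.2 MHz and 24.9 MHz both map to 3.5 MHz.

14.2 MHz, 24.9 MHz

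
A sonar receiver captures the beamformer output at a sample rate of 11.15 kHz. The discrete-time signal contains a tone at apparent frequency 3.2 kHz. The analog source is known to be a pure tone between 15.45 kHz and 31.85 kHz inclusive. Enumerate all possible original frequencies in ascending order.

Frequencies that alias to 3.2 kHz are k·fs ± 3.2 kHz for integer k ≥ 0.
k=0: 3.2 kHz.
k=1: 7.95 kHz, 14.35 kHz.
k=2: 19.1 kHz, 25.5 kHz.
k=3: 30.25 kHz, 36.65 kHz.
k=4: 41.4 kHz, 47.8 kHz.
Within [15.45 kHz, 31.85 kHz]: 19.1 kHz, 25.5 kHz, 30.25 kHz.

19.1 kHz, 25.5 kHz, 30.25 kHz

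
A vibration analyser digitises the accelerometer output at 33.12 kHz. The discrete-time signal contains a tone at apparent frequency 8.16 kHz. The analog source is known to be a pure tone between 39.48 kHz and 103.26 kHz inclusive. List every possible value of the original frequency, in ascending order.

Frequencies that alias to 8.16 kHz are k·fs ± 8.16 kHz for integer k ≥ 0.
k=0: 8.16 kHz.
k=1: 24.96 kHz, 41.28 kHz.
k=2: 58.08 kHz, 74.4 kHz.
k=3: 91.2 kHz, 107.52 kHz.
k=4: 124.32 kHz, 140.64 kHz.
Within [39.48 kHz, 103.26 kHz]: 41.28 kHz, 58.08 kHz, 74.4 kHz, 91.2 kHz.

41.28 kHz, 58.08 kHz, 74.4 kHz, 91.2 kHz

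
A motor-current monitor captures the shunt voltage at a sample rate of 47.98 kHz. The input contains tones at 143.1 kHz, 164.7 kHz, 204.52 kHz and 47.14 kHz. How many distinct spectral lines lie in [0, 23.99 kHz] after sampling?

3

fs/2 = 23.99 kHz.
143.1 kHz mod fs = 47.14 kHz.
47.14 kHz > fs/2 = 23.99 kHz, folds to fs − 47.14 kHz = 0.84 kHz.
164.7 kHz mod fs = 20.76 kHz.
20.76 kHz ≤ fs/2 = 23.99 kHz, appears at 20.76 kHz.
204.52 kHz mod fs = 12.6 kHz.
12.6 kHz ≤ fs/2 = 23.99 kHz, appears at 12.6 kHz.
47.14 kHz > fs/2 = 23.99 kHz, folds to fs − 47.14 kHz = 0.84 kHz.
Distinct values: {0.84 kHz, 12.6 kHz, 20.76 kHz} → 3.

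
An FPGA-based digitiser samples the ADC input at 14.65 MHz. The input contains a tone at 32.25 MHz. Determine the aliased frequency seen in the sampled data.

2.95 MHz

32.25 MHz mod fs = 2.95 MHz.
2.95 MHz ≤ fs/2 = 7.325 MHz, appears at 2.95 MHz.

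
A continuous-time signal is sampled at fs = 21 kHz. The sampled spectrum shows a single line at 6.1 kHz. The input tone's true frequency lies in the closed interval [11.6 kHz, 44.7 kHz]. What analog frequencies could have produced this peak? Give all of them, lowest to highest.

14.9 kHz, 27.1 kHz, 35.9 kHz

Frequencies that alias to 6.1 kHz are k·fs ± 6.1 kHz for integer k ≥ 0.
k=0: 6.1 kHz.
k=1: 14.9 kHz, 27.1 kHz.
k=2: 35.9 kHz, 48.1 kHz.
k=3: 56.9 kHz, 69.1 kHz.
Within [11.6 kHz, 44.7 kHz]: 14.9 kHz, 27.1 kHz, 35.9 kHz.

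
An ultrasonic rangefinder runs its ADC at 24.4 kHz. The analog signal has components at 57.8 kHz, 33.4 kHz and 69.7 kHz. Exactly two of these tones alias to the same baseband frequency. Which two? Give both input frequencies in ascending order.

33.4 kHz, 57.8 kHz

fs/2 = 12.2 kHz.
57.8 kHz mod fs = 9 kHz.
9 kHz ≤ fs/2 = 12.2 kHz, appears at 9 kHz.
33.4 kHz mod fs = 9 kHz.
9 kHz ≤ fs/2 = 12.2 kHz, appears at 9 kHz.
69.7 kHz mod fs = 20.9 kHz.
20.9 kHz > fs/2 = 12.2 kHz, folds to fs − 20.9 kHz = 3.5 kHz.
33.4 kHz and 57.8 kHz both map to 9 kHz.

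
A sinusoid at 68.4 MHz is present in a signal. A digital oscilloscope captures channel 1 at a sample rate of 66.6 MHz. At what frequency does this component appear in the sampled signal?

68.4 MHz mod fs = 1.8 MHz.
1.8 MHz ≤ fs/2 = 33.3 MHz, appears at 1.8 MHz.

1.8 MHz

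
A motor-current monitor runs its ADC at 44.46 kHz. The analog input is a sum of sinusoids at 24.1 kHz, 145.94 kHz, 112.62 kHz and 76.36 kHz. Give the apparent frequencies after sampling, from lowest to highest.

fs/2 = 22.23 kHz.
24.1 kHz > fs/2 = 22.23 kHz, folds to fs − 24.1 kHz = 20.36 kHz.
145.94 kHz mod fs = 12.56 kHz.
12.56 kHz ≤ fs/2 = 22.23 kHz, appears at 12.56 kHz.
112.62 kHz mod fs = 23.7 kHz.
23.7 kHz > fs/2 = 22.23 kHz, folds to fs − 23.7 kHz = 20.76 kHz.
76.36 kHz mod fs = 31.9 kHz.
31.9 kHz > fs/2 = 22.23 kHz, folds to fs − 31.9 kHz = 12.56 kHz.
Distinct values: {12.56 kHz, 20.36 kHz, 20.76 kHz}.

12.56 kHz, 20.36 kHz, 20.76 kHz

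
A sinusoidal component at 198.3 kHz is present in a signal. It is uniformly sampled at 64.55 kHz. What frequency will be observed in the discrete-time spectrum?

4.65 kHz

198.3 kHz mod fs = 4.65 kHz.
4.65 kHz ≤ fs/2 = 32.275 kHz, appears at 4.65 kHz.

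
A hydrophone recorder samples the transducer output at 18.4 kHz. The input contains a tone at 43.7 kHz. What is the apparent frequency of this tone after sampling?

6.9 kHz

43.7 kHz mod fs = 6.9 kHz.
6.9 kHz ≤ fs/2 = 9.2 kHz, appears at 6.9 kHz.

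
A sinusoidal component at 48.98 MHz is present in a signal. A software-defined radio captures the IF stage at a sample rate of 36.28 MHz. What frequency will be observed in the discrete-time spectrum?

48.98 MHz mod fs = 12.7 MHz.
12.7 MHz ≤ fs/2 = 18.14 MHz, appears at 12.7 MHz.

12.7 MHz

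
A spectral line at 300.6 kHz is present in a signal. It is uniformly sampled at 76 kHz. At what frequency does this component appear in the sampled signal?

3.4 kHz

300.6 kHz mod fs = 72.6 kHz.
72.6 kHz > fs/2 = 38 kHz, folds to fs − 72.6 kHz = 3.4 kHz.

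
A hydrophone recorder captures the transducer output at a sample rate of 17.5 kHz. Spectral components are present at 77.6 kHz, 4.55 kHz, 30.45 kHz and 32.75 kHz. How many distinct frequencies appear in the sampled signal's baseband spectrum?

fs/2 = 8.75 kHz.
77.6 kHz mod fs = 7.6 kHz.
7.6 kHz ≤ fs/2 = 8.75 kHz, appears at 7.6 kHz.
4.55 kHz ≤ fs/2 = 8.75 kHz, passes unchanged.
30.45 kHz mod fs = 12.95 kHz.
12.95 kHz > fs/2 = 8.75 kHz, folds to fs − 12.95 kHz = 4.55 kHz.
32.75 kHz mod fs = 15.25 kHz.
15.25 kHz > fs/2 = 8.75 kHz, folds to fs − 15.25 kHz = 2.25 kHz.
Distinct values: {2.25 kHz, 4.55 kHz, 7.6 kHz} → 3.

3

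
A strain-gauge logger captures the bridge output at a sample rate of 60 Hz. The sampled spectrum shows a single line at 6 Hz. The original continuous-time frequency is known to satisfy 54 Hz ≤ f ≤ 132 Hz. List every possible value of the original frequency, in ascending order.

Frequencies that alias to 6 Hz are k·fs ± 6 Hz for integer k ≥ 0.
k=0: 6 Hz.
k=1: 54 Hz, 66 Hz.
k=2: 114 Hz, 126 Hz.
k=3: 174 Hz, 186 Hz.
Within [54 Hz, 132 Hz]: 54 Hz, 66 Hz, 114 Hz, 126 Hz.

54 Hz, 66 Hz, 114 Hz, 126 Hz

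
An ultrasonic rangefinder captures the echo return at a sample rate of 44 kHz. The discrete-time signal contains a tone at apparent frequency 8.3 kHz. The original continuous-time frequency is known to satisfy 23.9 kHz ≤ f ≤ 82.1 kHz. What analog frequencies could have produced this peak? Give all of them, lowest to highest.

35.7 kHz, 52.3 kHz, 79.7 kHz

Frequencies that alias to 8.3 kHz are k·fs ± 8.3 kHz for integer k ≥ 0.
k=0: 8.3 kHz.
k=1: 35.7 kHz, 52.3 kHz.
k=2: 79.7 kHz, 96.3 kHz.
k=3: 123.7 kHz, 140.3 kHz.
Within [23.9 kHz, 82.1 kHz]: 35.7 kHz, 52.3 kHz, 79.7 kHz.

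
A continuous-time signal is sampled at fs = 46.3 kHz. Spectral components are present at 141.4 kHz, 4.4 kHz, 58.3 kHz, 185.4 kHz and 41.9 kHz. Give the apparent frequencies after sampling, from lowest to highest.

fs/2 = 23.15 kHz.
141.4 kHz mod fs = 2.5 kHz.
2.5 kHz ≤ fs/2 = 23.15 kHz, appears at 2.5 kHz.
4.4 kHz ≤ fs/2 = 23.15 kHz, passes unchanged.
58.3 kHz mod fs = 12 kHz.
12 kHz ≤ fs/2 = 23.15 kHz, appears at 12 kHz.
185.4 kHz mod fs = 0.2 kHz.
0.2 kHz ≤ fs/2 = 23.15 kHz, appears at 0.2 kHz.
41.9 kHz > fs/2 = 23.15 kHz, folds to fs − 41.9 kHz = 4.4 kHz.
Distinct values: {0.2 kHz, 2.5 kHz, 4.4 kHz, 12 kHz}.

0.2 kHz, 2.5 kHz, 4.4 kHz, 12 kHz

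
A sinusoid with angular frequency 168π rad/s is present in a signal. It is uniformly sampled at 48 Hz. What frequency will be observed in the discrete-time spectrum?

ω = 168π rad/s → f = ω/(2π) = 84 Hz.
84 Hz mod fs = 36 Hz.
36 Hz > fs/2 = 24 Hz, folds to fs − 36 Hz = 12 Hz.

12 Hz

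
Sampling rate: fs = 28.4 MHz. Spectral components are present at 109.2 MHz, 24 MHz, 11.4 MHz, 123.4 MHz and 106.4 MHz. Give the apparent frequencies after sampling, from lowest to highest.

fs/2 = 14.2 MHz.
109.2 MHz mod fs = 24 MHz.
24 MHz > fs/2 = 14.2 MHz, folds to fs − 24 MHz = 4.4 MHz.
24 MHz > fs/2 = 14.2 MHz, folds to fs − 24 MHz = 4.4 MHz.
11.4 MHz ≤ fs/2 = 14.2 MHz, passes unchanged.
123.4 MHz mod fs = 9.8 MHz.
9.8 MHz ≤ fs/2 = 14.2 MHz, appears at 9.8 MHz.
106.4 MHz mod fs = 21.2 MHz.
21.2 MHz > fs/2 = 14.2 MHz, folds to fs − 21.2 MHz = 7.2 MHz.
Distinct values: {4.4 MHz, 7.2 MHz, 9.8 MHz, 11.4 MHz}.

4.4 MHz, 7.2 MHz, 9.8 MHz, 11.4 MHz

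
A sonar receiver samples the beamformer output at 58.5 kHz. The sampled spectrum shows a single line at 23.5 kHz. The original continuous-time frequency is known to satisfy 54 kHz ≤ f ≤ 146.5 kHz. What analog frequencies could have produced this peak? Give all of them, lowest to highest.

82 kHz, 93.5 kHz, 140.5 kHz

Frequencies that alias to 23.5 kHz are k·fs ± 23.5 kHz for integer k ≥ 0.
k=0: 23.5 kHz.
k=1: 35 kHz, 82 kHz.
k=2: 93.5 kHz, 140.5 kHz.
k=3: 152 kHz, 199 kHz.
Within [54 kHz, 146.5 kHz]: 82 kHz, 93.5 kHz, 140.5 kHz.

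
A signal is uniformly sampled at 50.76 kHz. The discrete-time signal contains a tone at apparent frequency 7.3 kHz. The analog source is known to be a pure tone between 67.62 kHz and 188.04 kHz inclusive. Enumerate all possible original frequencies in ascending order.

Frequencies that alias to 7.3 kHz are k·fs ± 7.3 kHz for integer k ≥ 0.
k=0: 7.3 kHz.
k=1: 43.46 kHz, 58.06 kHz.
k=2: 94.22 kHz, 108.82 kHz.
k=3: 144.98 kHz, 159.58 kHz.
k=4: 195.74 kHz, 210.34 kHz.
Within [67.62 kHz, 188.04 kHz]: 94.22 kHz, 108.82 kHz, 144.98 kHz, 159.58 kHz.

94.22 kHz, 108.82 kHz, 144.98 kHz, 159.58 kHz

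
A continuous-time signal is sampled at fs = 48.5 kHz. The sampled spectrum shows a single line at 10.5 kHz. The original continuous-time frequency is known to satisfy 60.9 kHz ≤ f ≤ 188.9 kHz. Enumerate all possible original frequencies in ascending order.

Frequencies that alias to 10.5 kHz are k·fs ± 10.5 kHz for integer k ≥ 0.
k=0: 10.5 kHz.
k=1: 38 kHz, 59 kHz.
k=2: 86.5 kHz, 107.5 kHz.
k=3: 135 kHz, 156 kHz.
k=4: 183.5 kHz, 204.5 kHz.
k=5: 232 kHz, 253 kHz.
Within [60.9 kHz, 188.9 kHz]: 86.5 kHz, 107.5 kHz, 135 kHz, 156 kHz, 183.5 kHz.

86.5 kHz, 107.5 kHz, 135 kHz, 156 kHz, 183.5 kHz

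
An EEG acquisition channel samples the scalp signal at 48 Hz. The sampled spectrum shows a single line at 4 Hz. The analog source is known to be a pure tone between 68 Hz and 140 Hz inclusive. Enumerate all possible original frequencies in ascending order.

Frequencies that alias to 4 Hz are k·fs ± 4 Hz for integer k ≥ 0.
k=0: 4 Hz.
k=1: 44 Hz, 52 Hz.
k=2: 92 Hz, 100 Hz.
k=3: 140 Hz, 148 Hz.
k=4: 188 Hz, 196 Hz.
Within [68 Hz, 140 Hz]: 92 Hz, 100 Hz, 140 Hz.

92 Hz, 100 Hz, 140 Hz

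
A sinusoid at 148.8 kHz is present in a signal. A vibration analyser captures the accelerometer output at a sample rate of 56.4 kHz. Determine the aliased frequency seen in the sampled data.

20.4 kHz

148.8 kHz mod fs = 36 kHz.
36 kHz > fs/2 = 28.2 kHz, folds to fs − 36 kHz = 20.4 kHz.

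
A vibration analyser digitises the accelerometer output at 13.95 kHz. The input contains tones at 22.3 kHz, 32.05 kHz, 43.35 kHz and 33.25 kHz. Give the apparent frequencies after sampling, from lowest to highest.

1.5 kHz, 4.15 kHz, 5.35 kHz, 5.6 kHz

fs/2 = 6.975 kHz.
22.3 kHz mod fs = 8.35 kHz.
8.35 kHz > fs/2 = 6.975 kHz, folds to fs − 8.35 kHz = 5.6 kHz.
32.05 kHz mod fs = 4.15 kHz.
4.15 kHz ≤ fs/2 = 6.975 kHz, appears at 4.15 kHz.
43.35 kHz mod fs = 1.5 kHz.
1.5 kHz ≤ fs/2 = 6.975 kHz, appears at 1.5 kHz.
33.25 kHz mod fs = 5.35 kHz.
5.35 kHz ≤ fs/2 = 6.975 kHz, appears at 5.35 kHz.
Distinct values: {1.5 kHz, 4.15 kHz, 5.35 kHz, 5.6 kHz}.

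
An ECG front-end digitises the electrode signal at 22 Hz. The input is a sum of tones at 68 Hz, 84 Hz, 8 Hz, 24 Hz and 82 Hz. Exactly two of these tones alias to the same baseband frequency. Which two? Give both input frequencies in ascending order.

fs/2 = 11 Hz.
68 Hz mod fs = 2 Hz.
2 Hz ≤ fs/2 = 11 Hz, appears at 2 Hz.
84 Hz mod fs = 18 Hz.
18 Hz > fs/2 = 11 Hz, folds to fs − 18 Hz = 4 Hz.
8 Hz ≤ fs/2 = 11 Hz, passes unchanged.
24 Hz mod fs = 2 Hz.
2 Hz ≤ fs/2 = 11 Hz, appears at 2 Hz.
82 Hz mod fs = 16 Hz.
16 Hz > fs/2 = 11 Hz, folds to fs − 16 Hz = 6 Hz.
24 Hz and 68 Hz both map to 2 Hz.

24 Hz, 68 Hz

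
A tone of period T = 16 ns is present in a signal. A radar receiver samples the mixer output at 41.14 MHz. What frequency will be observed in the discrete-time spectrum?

T = 16 ns → f = 1/T = 62.5 MHz.
62.5 MHz mod fs = 21.36 MHz.
21.36 MHz > fs/2 = 20.57 MHz, folds to fs − 21.36 MHz = 19.78 MHz.

19.78 MHz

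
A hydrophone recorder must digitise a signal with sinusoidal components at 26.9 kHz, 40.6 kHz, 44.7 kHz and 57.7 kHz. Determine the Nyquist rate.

Highest-frequency component: 57.7 kHz.
Nyquist rate = 2 × 57.7 kHz = 115.4 kHz.

115.4 kHz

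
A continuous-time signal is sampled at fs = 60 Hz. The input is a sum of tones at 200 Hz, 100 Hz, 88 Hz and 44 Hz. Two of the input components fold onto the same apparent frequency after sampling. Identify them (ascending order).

100 Hz, 200 Hz

fs/2 = 30 Hz.
200 Hz mod fs = 20 Hz.
20 Hz ≤ fs/2 = 30 Hz, appears at 20 Hz.
100 Hz mod fs = 40 Hz.
40 Hz > fs/2 = 30 Hz, folds to fs − 40 Hz = 20 Hz.
88 Hz mod fs = 28 Hz.
28 Hz ≤ fs/2 = 30 Hz, appears at 28 Hz.
44 Hz > fs/2 = 30 Hz, folds to fs − 44 Hz = 16 Hz.
100 Hz and 200 Hz both map to 20 Hz.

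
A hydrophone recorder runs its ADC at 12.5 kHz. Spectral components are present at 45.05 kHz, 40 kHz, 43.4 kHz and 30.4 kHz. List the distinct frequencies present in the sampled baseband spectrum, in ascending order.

fs/2 = 6.25 kHz.
45.05 kHz mod fs = 7.55 kHz.
7.55 kHz > fs/2 = 6.25 kHz, folds to fs − 7.55 kHz = 4.95 kHz.
40 kHz mod fs = 2.5 kHz.
2.5 kHz ≤ fs/2 = 6.25 kHz, appears at 2.5 kHz.
43.4 kHz mod fs = 5.9 kHz.
5.9 kHz ≤ fs/2 = 6.25 kHz, appears at 5.9 kHz.
30.4 kHz mod fs = 5.4 kHz.
5.4 kHz ≤ fs/2 = 6.25 kHz, appears at 5.4 kHz.
Distinct values: {2.5 kHz, 4.95 kHz, 5.4 kHz, 5.9 kHz}.

2.5 kHz, 4.95 kHz, 5.4 kHz, 5.9 kHz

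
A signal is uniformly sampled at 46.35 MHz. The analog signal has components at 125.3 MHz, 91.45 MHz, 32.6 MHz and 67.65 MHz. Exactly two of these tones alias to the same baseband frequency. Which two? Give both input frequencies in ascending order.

32.6 MHz, 125.3 MHz

fs/2 = 23.175 MHz.
125.3 MHz mod fs = 32.6 MHz.
32.6 MHz > fs/2 = 23.175 MHz, folds to fs − 32.6 MHz = 13.75 MHz.
91.45 MHz mod fs = 45.1 MHz.
45.1 MHz > fs/2 = 23.175 MHz, folds to fs − 45.1 MHz = 1.25 MHz.
32.6 MHz > fs/2 = 23.175 MHz, folds to fs − 32.6 MHz = 13.75 MHz.
67.65 MHz mod fs = 21.3 MHz.
21.3 MHz ≤ fs/2 = 23.175 MHz, appears at 21.3 MHz.
32.6 MHz and 125.3 MHz both map to 13.75 MHz.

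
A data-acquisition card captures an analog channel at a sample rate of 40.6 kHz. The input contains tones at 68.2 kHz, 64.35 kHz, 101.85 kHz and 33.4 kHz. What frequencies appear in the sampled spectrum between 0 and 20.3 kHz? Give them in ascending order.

fs/2 = 20.3 kHz.
68.2 kHz mod fs = 27.6 kHz.
27.6 kHz > fs/2 = 20.3 kHz, folds to fs − 27.6 kHz = 13 kHz.
64.35 kHz mod fs = 23.75 kHz.
23.75 kHz > fs/2 = 20.3 kHz, folds to fs − 23.75 kHz = 16.85 kHz.
101.85 kHz mod fs = 20.65 kHz.
20.65 kHz > fs/2 = 20.3 kHz, folds to fs − 20.65 kHz = 19.95 kHz.
33.4 kHz > fs/2 = 20.3 kHz, folds to fs − 33.4 kHz = 7.2 kHz.
Distinct values: {7.2 kHz, 13 kHz, 16.85 kHz, 19.95 kHz}.

7.2 kHz, 13 kHz, 16.85 kHz, 19.95 kHz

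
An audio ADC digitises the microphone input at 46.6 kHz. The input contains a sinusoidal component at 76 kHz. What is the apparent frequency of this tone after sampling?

76 kHz mod fs = 29.4 kHz.
29.4 kHz > fs/2 = 23.3 kHz, folds to fs − 29.4 kHz = 17.2 kHz.

17.2 kHz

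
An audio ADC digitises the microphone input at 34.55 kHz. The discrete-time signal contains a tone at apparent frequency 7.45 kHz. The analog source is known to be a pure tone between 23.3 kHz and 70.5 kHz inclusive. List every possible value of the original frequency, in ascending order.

Frequencies that alias to 7.45 kHz are k·fs ± 7.45 kHz for integer k ≥ 0.
k=0: 7.45 kHz.
k=1: 27.1 kHz, 42 kHz.
k=2: 61.65 kHz, 76.55 kHz.
k=3: 96.2 kHz, 111.1 kHz.
Within [23.3 kHz, 70.5 kHz]: 27.1 kHz, 42 kHz, 61.65 kHz.

27.1 kHz, 42 kHz, 61.65 kHz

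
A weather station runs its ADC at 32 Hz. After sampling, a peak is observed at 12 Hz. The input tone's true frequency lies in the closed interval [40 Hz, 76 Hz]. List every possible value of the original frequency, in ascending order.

44 Hz, 52 Hz, 76 Hz

Frequencies that alias to 12 Hz are k·fs ± 12 Hz for integer k ≥ 0.
k=0: 12 Hz.
k=1: 20 Hz, 44 Hz.
k=2: 52 Hz, 76 Hz.
k=3: 84 Hz, 108 Hz.
Within [40 Hz, 76 Hz]: 44 Hz, 52 Hz, 76 Hz.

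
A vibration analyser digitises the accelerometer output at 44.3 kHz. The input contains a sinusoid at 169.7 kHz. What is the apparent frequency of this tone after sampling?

169.7 kHz mod fs = 36.8 kHz.
36.8 kHz > fs/2 = 22.15 kHz, folds to fs − 36.8 kHz = 7.5 kHz.

7.5 kHz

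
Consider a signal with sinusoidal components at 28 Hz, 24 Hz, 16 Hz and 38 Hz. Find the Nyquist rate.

76 Hz

Highest-frequency component: 38 Hz.
Nyquist rate = 2 × 38 Hz = 76 Hz.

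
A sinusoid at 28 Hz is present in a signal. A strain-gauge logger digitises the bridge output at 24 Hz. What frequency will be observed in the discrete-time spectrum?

4 Hz

28 Hz mod fs = 4 Hz.
4 Hz ≤ fs/2 = 12 Hz, appears at 4 Hz.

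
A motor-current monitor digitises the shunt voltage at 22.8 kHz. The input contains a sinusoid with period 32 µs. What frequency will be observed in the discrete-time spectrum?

8.45 kHz

T = 32 µs → f = 1/T = 31.25 kHz.
31.25 kHz mod fs = 8.45 kHz.
8.45 kHz ≤ fs/2 = 11.4 kHz, appears at 8.45 kHz.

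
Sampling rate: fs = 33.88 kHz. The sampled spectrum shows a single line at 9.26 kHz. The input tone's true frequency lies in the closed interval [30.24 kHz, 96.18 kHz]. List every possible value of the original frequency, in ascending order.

Frequencies that alias to 9.26 kHz are k·fs ± 9.26 kHz for integer k ≥ 0.
k=0: 9.26 kHz.
k=1: 24.62 kHz, 43.14 kHz.
k=2: 58.5 kHz, 77.02 kHz.
k=3: 92.38 kHz, 110.9 kHz.
k=4: 126.26 kHz, 144.78 kHz.
Within [30.24 kHz, 96.18 kHz]: 43.14 kHz, 58.5 kHz, 77.02 kHz, 92.38 kHz.

43.14 kHz, 58.5 kHz, 77.02 kHz, 92.38 kHz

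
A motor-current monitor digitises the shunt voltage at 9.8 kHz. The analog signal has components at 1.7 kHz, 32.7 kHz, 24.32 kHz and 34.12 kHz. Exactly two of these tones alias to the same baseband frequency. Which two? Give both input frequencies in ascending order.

fs/2 = 4.9 kHz.
1.7 kHz ≤ fs/2 = 4.9 kHz, passes unchanged.
32.7 kHz mod fs = 3.3 kHz.
3.3 kHz ≤ fs/2 = 4.9 kHz, appears at 3.3 kHz.
24.32 kHz mod fs = 4.72 kHz.
4.72 kHz ≤ fs/2 = 4.9 kHz, appears at 4.72 kHz.
34.12 kHz mod fs = 4.72 kHz.
4.72 kHz ≤ fs/2 = 4.9 kHz, appears at 4.72 kHz.
24.32 kHz and 34.12 kHz both map to 4.72 kHz.

24.32 kHz, 34.12 kHz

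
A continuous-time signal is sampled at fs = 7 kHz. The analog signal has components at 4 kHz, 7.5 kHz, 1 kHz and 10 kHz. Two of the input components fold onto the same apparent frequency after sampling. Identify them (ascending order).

4 kHz, 10 kHz

fs/2 = 3.5 kHz.
4 kHz > fs/2 = 3.5 kHz, folds to fs − 4 kHz = 3 kHz.
7.5 kHz mod fs = 0.5 kHz.
0.5 kHz ≤ fs/2 = 3.5 kHz, appears at 0.5 kHz.
1 kHz ≤ fs/2 = 3.5 kHz, passes unchanged.
10 kHz mod fs = 3 kHz.
3 kHz ≤ fs/2 = 3.5 kHz, appears at 3 kHz.
4 kHz and 10 kHz both map to 3 kHz.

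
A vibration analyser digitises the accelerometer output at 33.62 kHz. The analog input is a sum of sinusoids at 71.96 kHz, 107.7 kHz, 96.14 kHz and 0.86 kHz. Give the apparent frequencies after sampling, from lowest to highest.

fs/2 = 16.81 kHz.
71.96 kHz mod fs = 4.72 kHz.
4.72 kHz ≤ fs/2 = 16.81 kHz, appears at 4.72 kHz.
107.7 kHz mod fs = 6.84 kHz.
6.84 kHz ≤ fs/2 = 16.81 kHz, appears at 6.84 kHz.
96.14 kHz mod fs = 28.9 kHz.
28.9 kHz > fs/2 = 16.81 kHz, folds to fs − 28.9 kHz = 4.72 kHz.
0.86 kHz ≤ fs/2 = 16.81 kHz, passes unchanged.
Distinct values: {0.86 kHz, 4.72 kHz, 6.84 kHz}.

0.86 kHz, 4.72 kHz, 6.84 kHz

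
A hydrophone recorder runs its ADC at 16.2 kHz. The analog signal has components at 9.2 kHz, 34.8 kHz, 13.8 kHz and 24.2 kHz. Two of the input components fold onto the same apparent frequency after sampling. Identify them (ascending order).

13.8 kHz, 34.8 kHz

fs/2 = 8.1 kHz.
9.2 kHz > fs/2 = 8.1 kHz, folds to fs − 9.2 kHz = 7 kHz.
34.8 kHz mod fs = 2.4 kHz.
2.4 kHz ≤ fs/2 = 8.1 kHz, appears at 2.4 kHz.
13.8 kHz > fs/2 = 8.1 kHz, folds to fs − 13.8 kHz = 2.4 kHz.
24.2 kHz mod fs = 8 kHz.
8 kHz ≤ fs/2 = 8.1 kHz, appears at 8 kHz.
13.8 kHz and 34.8 kHz both map to 2.4 kHz.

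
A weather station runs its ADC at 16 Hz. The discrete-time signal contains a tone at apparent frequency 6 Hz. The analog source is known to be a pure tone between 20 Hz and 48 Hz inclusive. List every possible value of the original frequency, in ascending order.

Frequencies that alias to 6 Hz are k·fs ± 6 Hz for integer k ≥ 0.
k=0: 6 Hz.
k=1: 10 Hz, 22 Hz.
k=2: 26 Hz, 38 Hz.
k=3: 42 Hz, 54 Hz.
k=4: 58 Hz, 70 Hz.
Within [20 Hz, 48 Hz]: 22 Hz, 26 Hz, 38 Hz, 42 Hz.

22 Hz, 26 Hz, 38 Hz, 42 Hz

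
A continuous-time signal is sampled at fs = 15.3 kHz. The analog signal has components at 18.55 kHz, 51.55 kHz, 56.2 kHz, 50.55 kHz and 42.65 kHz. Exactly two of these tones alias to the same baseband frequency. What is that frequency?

3.25 kHz

fs/2 = 7.65 kHz.
18.55 kHz mod fs = 3.25 kHz.
3.25 kHz ≤ fs/2 = 7.65 kHz, appears at 3.25 kHz.
51.55 kHz mod fs = 5.65 kHz.
5.65 kHz ≤ fs/2 = 7.65 kHz, appears at 5.65 kHz.
56.2 kHz mod fs = 10.3 kHz.
10.3 kHz > fs/2 = 7.65 kHz, folds to fs − 10.3 kHz = 5 kHz.
50.55 kHz mod fs = 4.65 kHz.
4.65 kHz ≤ fs/2 = 7.65 kHz, appears at 4.65 kHz.
42.65 kHz mod fs = 12.05 kHz.
12.05 kHz > fs/2 = 7.65 kHz, folds to fs − 12.05 kHz = 3.25 kHz.
18.55 kHz and 42.65 kHz both map to 3.25 kHz.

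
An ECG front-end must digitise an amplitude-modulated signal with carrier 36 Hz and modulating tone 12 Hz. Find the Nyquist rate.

AM sidebands sit at fc ± fm = 24 Hz and 48 Hz.
Highest-frequency component: 48 Hz.
Nyquist rate = 2 × 48 Hz = 96 Hz.

96 Hz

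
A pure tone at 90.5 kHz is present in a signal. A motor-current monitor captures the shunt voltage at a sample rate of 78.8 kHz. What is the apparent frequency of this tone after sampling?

11.7 kHz

90.5 kHz mod fs = 11.7 kHz.
11.7 kHz ≤ fs/2 = 39.4 kHz, appears at 11.7 kHz.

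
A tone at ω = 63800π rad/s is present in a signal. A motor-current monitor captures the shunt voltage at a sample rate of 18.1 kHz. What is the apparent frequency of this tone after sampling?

ω = 63800π rad/s → f = ω/(2π) = 31900 Hz = 31.9 kHz.
31.9 kHz mod fs = 13.8 kHz.
13.8 kHz > fs/2 = 9.05 kHz, folds to fs − 13.8 kHz = 4.3 kHz.

4.3 kHz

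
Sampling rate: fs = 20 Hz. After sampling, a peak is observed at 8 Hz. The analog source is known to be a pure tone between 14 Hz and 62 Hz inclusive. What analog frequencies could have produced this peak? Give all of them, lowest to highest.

28 Hz, 32 Hz, 48 Hz, 52 Hz

Frequencies that alias to 8 Hz are k·fs ± 8 Hz for integer k ≥ 0.
k=0: 8 Hz.
k=1: 12 Hz, 28 Hz.
k=2: 32 Hz, 48 Hz.
k=3: 52 Hz, 68 Hz.
k=4: 72 Hz, 88 Hz.
Within [14 Hz, 62 Hz]: 28 Hz, 32 Hz, 48 Hz, 52 Hz.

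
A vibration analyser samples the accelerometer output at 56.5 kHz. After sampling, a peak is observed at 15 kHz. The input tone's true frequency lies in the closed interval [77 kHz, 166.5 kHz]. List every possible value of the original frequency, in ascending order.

Frequencies that alias to 15 kHz are k·fs ± 15 kHz for integer k ≥ 0.
k=0: 15 kHz.
k=1: 41.5 kHz, 71.5 kHz.
k=2: 98 kHz, 128 kHz.
k=3: 154.5 kHz, 184.5 kHz.
k=4: 211 kHz, 241 kHz.
Within [77 kHz, 166.5 kHz]: 98 kHz, 128 kHz, 154.5 kHz.

98 kHz, 128 kHz, 154.5 kHz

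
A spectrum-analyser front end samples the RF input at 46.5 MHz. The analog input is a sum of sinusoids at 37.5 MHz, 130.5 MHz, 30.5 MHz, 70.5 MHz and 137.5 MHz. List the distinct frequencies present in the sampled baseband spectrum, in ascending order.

2 MHz, 9 MHz, 16 MHz, 22.5 MHz

fs/2 = 23.25 MHz.
37.5 MHz > fs/2 = 23.25 MHz, folds to fs − 37.5 MHz = 9 MHz.
130.5 MHz mod fs = 37.5 MHz.
37.5 MHz > fs/2 = 23.25 MHz, folds to fs − 37.5 MHz = 9 MHz.
30.5 MHz > fs/2 = 23.25 MHz, folds to fs − 30.5 MHz = 16 MHz.
70.5 MHz mod fs = 24 MHz.
24 MHz > fs/2 = 23.25 MHz, folds to fs − 24 MHz = 22.5 MHz.
137.5 MHz mod fs = 44.5 MHz.
44.5 MHz > fs/2 = 23.25 MHz, folds to fs − 44.5 MHz = 2 MHz.
Distinct values: {2 MHz, 9 MHz, 16 MHz, 22.5 MHz}.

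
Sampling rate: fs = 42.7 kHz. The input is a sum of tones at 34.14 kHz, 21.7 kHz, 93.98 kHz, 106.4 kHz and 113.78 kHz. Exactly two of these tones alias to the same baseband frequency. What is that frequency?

fs/2 = 21.35 kHz.
34.14 kHz > fs/2 = 21.35 kHz, folds to fs − 34.14 kHz = 8.56 kHz.
21.7 kHz > fs/2 = 21.35 kHz, folds to fs − 21.7 kHz = 21 kHz.
93.98 kHz mod fs = 8.58 kHz.
8.58 kHz ≤ fs/2 = 21.35 kHz, appears at 8.58 kHz.
106.4 kHz mod fs = 21 kHz.
21 kHz ≤ fs/2 = 21.35 kHz, appears at 21 kHz.
113.78 kHz mod fs = 28.38 kHz.
28.38 kHz > fs/2 = 21.35 kHz, folds to fs − 28.38 kHz = 14.32 kHz.
21.7 kHz and 106.4 kHz both map to 21 kHz.

21 kHz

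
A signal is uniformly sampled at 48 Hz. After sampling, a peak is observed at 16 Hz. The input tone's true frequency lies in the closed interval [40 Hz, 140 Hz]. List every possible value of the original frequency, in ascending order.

64 Hz, 80 Hz, 112 Hz, 128 Hz

Frequencies that alias to 16 Hz are k·fs ± 16 Hz for integer k ≥ 0.
k=0: 16 Hz.
k=1: 32 Hz, 64 Hz.
k=2: 80 Hz, 112 Hz.
k=3: 128 Hz, 160 Hz.
k=4: 176 Hz, 208 Hz.
Within [40 Hz, 140 Hz]: 64 Hz, 80 Hz, 112 Hz, 128 Hz.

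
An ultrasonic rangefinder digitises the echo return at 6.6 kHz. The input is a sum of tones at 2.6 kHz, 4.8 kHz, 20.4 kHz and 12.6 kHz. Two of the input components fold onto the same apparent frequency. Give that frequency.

0.6 kHz

fs/2 = 3.3 kHz.
2.6 kHz ≤ fs/2 = 3.3 kHz, passes unchanged.
4.8 kHz > fs/2 = 3.3 kHz, folds to fs − 4.8 kHz = 1.8 kHz.
20.4 kHz mod fs = 0.6 kHz.
0.6 kHz ≤ fs/2 = 3.3 kHz, appears at 0.6 kHz.
12.6 kHz mod fs = 6 kHz.
6 kHz > fs/2 = 3.3 kHz, folds to fs − 6 kHz = 0.6 kHz.
12.6 kHz and 20.4 kHz both map to 0.6 kHz.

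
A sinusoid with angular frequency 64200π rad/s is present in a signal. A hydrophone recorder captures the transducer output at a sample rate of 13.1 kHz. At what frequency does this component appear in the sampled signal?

ω = 64200π rad/s → f = ω/(2π) = 32100 Hz = 32.1 kHz.
32.1 kHz mod fs = 5.9 kHz.
5.9 kHz ≤ fs/2 = 6.55 kHz, appears at 5.9 kHz.

5.9 kHz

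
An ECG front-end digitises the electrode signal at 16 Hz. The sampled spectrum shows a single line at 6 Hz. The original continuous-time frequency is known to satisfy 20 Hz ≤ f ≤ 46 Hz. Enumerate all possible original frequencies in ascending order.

Frequencies that alias to 6 Hz are k·fs ± 6 Hz for integer k ≥ 0.
k=0: 6 Hz.
k=1: 10 Hz, 22 Hz.
k=2: 26 Hz, 38 Hz.
k=3: 42 Hz, 54 Hz.
k=4: 58 Hz, 70 Hz.
Within [20 Hz, 46 Hz]: 22 Hz, 26 Hz, 38 Hz, 42 Hz.

22 Hz, 26 Hz, 38 Hz, 42 Hz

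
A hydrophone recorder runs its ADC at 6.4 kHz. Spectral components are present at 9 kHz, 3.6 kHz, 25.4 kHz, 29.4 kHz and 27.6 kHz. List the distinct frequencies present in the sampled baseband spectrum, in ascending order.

0.2 kHz, 2 kHz, 2.6 kHz, 2.8 kHz

fs/2 = 3.2 kHz.
9 kHz mod fs = 2.6 kHz.
2.6 kHz ≤ fs/2 = 3.2 kHz, appears at 2.6 kHz.
3.6 kHz > fs/2 = 3.2 kHz, folds to fs − 3.6 kHz = 2.8 kHz.
25.4 kHz mod fs = 6.2 kHz.
6.2 kHz > fs/2 = 3.2 kHz, folds to fs − 6.2 kHz = 0.2 kHz.
29.4 kHz mod fs = 3.8 kHz.
3.8 kHz > fs/2 = 3.2 kHz, folds to fs − 3.8 kHz = 2.6 kHz.
27.6 kHz mod fs = 2 kHz.
2 kHz ≤ fs/2 = 3.2 kHz, appears at 2 kHz.
Distinct values: {0.2 kHz, 2 kHz, 2.6 kHz, 2.8 kHz}.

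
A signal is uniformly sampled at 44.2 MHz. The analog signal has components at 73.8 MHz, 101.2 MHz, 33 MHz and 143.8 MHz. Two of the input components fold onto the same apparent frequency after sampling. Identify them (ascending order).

33 MHz, 143.8 MHz

fs/2 = 22.1 MHz.
73.8 MHz mod fs = 29.6 MHz.
29.6 MHz > fs/2 = 22.1 MHz, folds to fs − 29.6 MHz = 14.6 MHz.
101.2 MHz mod fs = 12.8 MHz.
12.8 MHz ≤ fs/2 = 22.1 MHz, appears at 12.8 MHz.
33 MHz > fs/2 = 22.1 MHz, folds to fs − 33 MHz = 11.2 MHz.
143.8 MHz mod fs = 11.2 MHz.
11.2 MHz ≤ fs/2 = 22.1 MHz, appears at 11.2 MHz.
33 MHz and 143.8 MHz both map to 11.2 MHz.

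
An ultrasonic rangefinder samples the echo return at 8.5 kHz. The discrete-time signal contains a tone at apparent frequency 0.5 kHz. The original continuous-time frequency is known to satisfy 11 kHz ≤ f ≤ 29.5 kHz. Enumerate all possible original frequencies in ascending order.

Frequencies that alias to 0.5 kHz are k·fs ± 0.5 kHz for integer k ≥ 0.
k=0: 0.5 kHz.
k=1: 8 kHz, 9 kHz.
k=2: 16.5 kHz, 17.5 kHz.
k=3: 25 kHz, 26 kHz.
k=4: 33.5 kHz, 34.5 kHz.
Within [11 kHz, 29.5 kHz]: 16.5 kHz, 17.5 kHz, 25 kHz, 26 kHz.

16.5 kHz, 17.5 kHz, 25 kHz, 26 kHz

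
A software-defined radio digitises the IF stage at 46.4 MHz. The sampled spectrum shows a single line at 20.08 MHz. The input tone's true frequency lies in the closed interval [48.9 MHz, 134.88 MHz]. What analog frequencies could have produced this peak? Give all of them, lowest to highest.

Frequencies that alias to 20.08 MHz are k·fs ± 20.08 MHz for integer k ≥ 0.
k=0: 20.08 MHz.
k=1: 26.32 MHz, 66.48 MHz.
k=2: 72.72 MHz, 112.88 MHz.
k=3: 119.12 MHz, 159.28 MHz.
k=4: 165.52 MHz, 205.68 MHz.
Within [48.9 MHz, 134.88 MHz]: 66.48 MHz, 72.72 MHz, 112.88 MHz, 119.12 MHz.

66.48 MHz, 72.72 MHz, 112.88 MHz, 119.12 MHz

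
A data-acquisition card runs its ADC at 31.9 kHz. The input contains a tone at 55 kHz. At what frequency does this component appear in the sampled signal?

55 kHz mod fs = 23.1 kHz.
23.1 kHz > fs/2 = 15.95 kHz, folds to fs − 23.1 kHz = 8.8 kHz.

8.8 kHz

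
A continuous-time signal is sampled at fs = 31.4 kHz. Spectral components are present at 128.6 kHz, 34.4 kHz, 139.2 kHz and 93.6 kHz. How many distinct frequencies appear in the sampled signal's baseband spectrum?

3

fs/2 = 15.7 kHz.
128.6 kHz mod fs = 3 kHz.
3 kHz ≤ fs/2 = 15.7 kHz, appears at 3 kHz.
34.4 kHz mod fs = 3 kHz.
3 kHz ≤ fs/2 = 15.7 kHz, appears at 3 kHz.
139.2 kHz mod fs = 13.6 kHz.
13.6 kHz ≤ fs/2 = 15.7 kHz, appears at 13.6 kHz.
93.6 kHz mod fs = 30.8 kHz.
30.8 kHz > fs/2 = 15.7 kHz, folds to fs − 30.8 kHz = 0.6 kHz.
Distinct values: {0.6 kHz, 3 kHz, 13.6 kHz} → 3.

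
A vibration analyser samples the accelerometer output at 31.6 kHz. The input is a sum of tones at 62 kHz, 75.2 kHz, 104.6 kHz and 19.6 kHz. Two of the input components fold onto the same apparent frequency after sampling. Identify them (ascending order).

fs/2 = 15.8 kHz.
62 kHz mod fs = 30.4 kHz.
30.4 kHz > fs/2 = 15.8 kHz, folds to fs − 30.4 kHz = 1.2 kHz.
75.2 kHz mod fs = 12 kHz.
12 kHz ≤ fs/2 = 15.8 kHz, appears at 12 kHz.
104.6 kHz mod fs = 9.8 kHz.
9.8 kHz ≤ fs/2 = 15.8 kHz, appears at 9.8 kHz.
19.6 kHz > fs/2 = 15.8 kHz, folds to fs − 19.6 kHz = 12 kHz.
19.6 kHz and 75.2 kHz both map to 12 kHz.

19.6 kHz, 75.2 kHz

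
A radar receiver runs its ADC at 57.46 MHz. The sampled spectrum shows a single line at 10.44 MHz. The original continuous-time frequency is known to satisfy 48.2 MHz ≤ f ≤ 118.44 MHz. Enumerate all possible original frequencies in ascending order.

Frequencies that alias to 10.44 MHz are k·fs ± 10.44 MHz for integer k ≥ 0.
k=0: 10.44 MHz.
k=1: 47.02 MHz, 67.9 MHz.
k=2: 104.48 MHz, 125.36 MHz.
k=3: 161.94 MHz, 182.82 MHz.
Within [48.2 MHz, 118.44 MHz]: 67.9 MHz, 104.48 MHz.

67.9 MHz, 104.48 MHz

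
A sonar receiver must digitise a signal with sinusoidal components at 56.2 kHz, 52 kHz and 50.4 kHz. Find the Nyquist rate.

112.4 kHz

Highest-frequency component: 56.2 kHz.
Nyquist rate = 2 × 56.2 kHz = 112.4 kHz.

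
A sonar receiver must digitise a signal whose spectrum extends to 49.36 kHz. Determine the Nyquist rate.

98.72 kHz

Nyquist rate = 2 × 49.36 kHz = 98.72 kHz.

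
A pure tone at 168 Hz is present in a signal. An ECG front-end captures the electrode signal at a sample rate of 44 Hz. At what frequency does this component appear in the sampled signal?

8 Hz

168 Hz mod fs = 36 Hz.
36 Hz > fs/2 = 22 Hz, folds to fs − 36 Hz = 8 Hz.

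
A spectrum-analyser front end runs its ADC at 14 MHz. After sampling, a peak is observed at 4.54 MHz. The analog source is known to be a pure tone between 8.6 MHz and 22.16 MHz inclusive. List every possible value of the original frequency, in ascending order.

9.46 MHz, 18.54 MHz

Frequencies that alias to 4.54 MHz are k·fs ± 4.54 MHz for integer k ≥ 0.
k=0: 4.54 MHz.
k=1: 9.46 MHz, 18.54 MHz.
k=2: 23.46 MHz, 32.54 MHz.
Within [8.6 MHz, 22.16 MHz]: 9.46 MHz, 18.54 MHz.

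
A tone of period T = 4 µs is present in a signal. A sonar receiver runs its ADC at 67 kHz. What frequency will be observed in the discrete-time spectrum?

18 kHz

T = 4 µs → f = 1/T = 250 kHz.
250 kHz mod fs = 49 kHz.
49 kHz > fs/2 = 33.5 kHz, folds to fs − 49 kHz = 18 kHz.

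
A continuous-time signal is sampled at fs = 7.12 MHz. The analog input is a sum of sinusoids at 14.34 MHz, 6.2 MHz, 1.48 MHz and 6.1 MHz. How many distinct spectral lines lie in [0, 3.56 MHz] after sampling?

4

fs/2 = 3.56 MHz.
14.34 MHz mod fs = 0.1 MHz.
0.1 MHz ≤ fs/2 = 3.56 MHz, appears at 0.1 MHz.
6.2 MHz > fs/2 = 3.56 MHz, folds to fs − 6.2 MHz = 0.92 MHz.
1.48 MHz ≤ fs/2 = 3.56 MHz, passes unchanged.
6.1 MHz > fs/2 = 3.56 MHz, folds to fs − 6.1 MHz = 1.02 MHz.
Distinct values: {0.1 MHz, 0.92 MHz, 1.02 MHz, 1.48 MHz} → 4.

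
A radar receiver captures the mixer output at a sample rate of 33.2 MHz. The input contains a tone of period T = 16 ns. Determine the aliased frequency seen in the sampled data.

3.9 MHz

T = 16 ns → f = 1/T = 62.5 MHz.
62.5 MHz mod fs = 29.3 MHz.
29.3 MHz > fs/2 = 16.6 MHz, folds to fs − 29.3 MHz = 3.9 MHz.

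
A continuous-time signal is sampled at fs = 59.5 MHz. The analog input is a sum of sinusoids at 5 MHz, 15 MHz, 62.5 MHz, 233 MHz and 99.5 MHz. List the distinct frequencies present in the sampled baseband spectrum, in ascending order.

3 MHz, 5 MHz, 15 MHz, 19.5 MHz

fs/2 = 29.75 MHz.
5 MHz ≤ fs/2 = 29.75 MHz, passes unchanged.
15 MHz ≤ fs/2 = 29.75 MHz, passes unchanged.
62.5 MHz mod fs = 3 MHz.
3 MHz ≤ fs/2 = 29.75 MHz, appears at 3 MHz.
233 MHz mod fs = 54.5 MHz.
54.5 MHz > fs/2 = 29.75 MHz, folds to fs − 54.5 MHz = 5 MHz.
99.5 MHz mod fs = 40 MHz.
40 MHz > fs/2 = 29.75 MHz, folds to fs − 40 MHz = 19.5 MHz.
Distinct values: {3 MHz, 5 MHz, 15 MHz, 19.5 MHz}.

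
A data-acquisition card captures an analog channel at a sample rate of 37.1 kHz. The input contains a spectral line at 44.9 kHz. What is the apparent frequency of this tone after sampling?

44.9 kHz mod fs = 7.8 kHz.
7.8 kHz ≤ fs/2 = 18.55 kHz, appears at 7.8 kHz.

7.8 kHz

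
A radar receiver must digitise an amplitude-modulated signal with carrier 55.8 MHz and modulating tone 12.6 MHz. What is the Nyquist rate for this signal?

136.8 MHz

AM sidebands sit at fc ± fm = 43.2 MHz and 68.4 MHz.
Highest-frequency component: 68.4 MHz.
Nyquist rate = 2 × 68.4 MHz = 136.8 MHz.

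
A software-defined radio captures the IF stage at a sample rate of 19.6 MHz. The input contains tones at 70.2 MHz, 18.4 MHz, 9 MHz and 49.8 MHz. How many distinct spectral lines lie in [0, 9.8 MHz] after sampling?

3

fs/2 = 9.8 MHz.
70.2 MHz mod fs = 11.4 MHz.
11.4 MHz > fs/2 = 9.8 MHz, folds to fs − 11.4 MHz = 8.2 MHz.
18.4 MHz > fs/2 = 9.8 MHz, folds to fs − 18.4 MHz = 1.2 MHz.
9 MHz ≤ fs/2 = 9.8 MHz, passes unchanged.
49.8 MHz mod fs = 10.6 MHz.
10.6 MHz > fs/2 = 9.8 MHz, folds to fs − 10.6 MHz = 9 MHz.
Distinct values: {1.2 MHz, 8.2 MHz, 9 MHz} → 3.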